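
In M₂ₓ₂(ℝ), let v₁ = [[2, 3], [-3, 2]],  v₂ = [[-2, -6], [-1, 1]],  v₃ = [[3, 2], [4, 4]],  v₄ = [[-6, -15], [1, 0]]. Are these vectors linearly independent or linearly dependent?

linearly dependent

Write each element as a coordinate vector in ℝ⁴ using {E₁₁, E₁₂, E₂₁, E₂₂}.
The matrix [v₁|v₂|v₃|v₄] has determinant 0.
A zero determinant means the columns are linearly dependent.
Indeed v₁ - 2v₂ + v₄ = 0.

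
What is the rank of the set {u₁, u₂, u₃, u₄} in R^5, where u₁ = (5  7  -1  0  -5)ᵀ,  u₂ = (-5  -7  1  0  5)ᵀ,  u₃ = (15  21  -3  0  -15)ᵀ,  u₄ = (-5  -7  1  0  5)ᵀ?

Apply Gaussian elimination to the matrix whose rows are u₁, u₂, u₃, u₄.
There is 1 pivot column, so rank = 1.

1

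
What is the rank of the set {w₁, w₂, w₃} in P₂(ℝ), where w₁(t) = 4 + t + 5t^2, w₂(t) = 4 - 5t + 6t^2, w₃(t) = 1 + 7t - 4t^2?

Pass to coordinate vectors with respect to the basis {1, t, t^2}.
Put the 3×3 matrix [w₁|w₂|w₃] into echelon form.
Exactly 3 pivots survive; hence the rank is 3.

3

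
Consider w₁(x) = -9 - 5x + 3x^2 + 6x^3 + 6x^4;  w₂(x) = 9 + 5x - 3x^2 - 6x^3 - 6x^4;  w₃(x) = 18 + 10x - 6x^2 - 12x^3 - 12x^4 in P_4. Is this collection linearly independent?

Take coordinates with respect to the standard basis {1, x, …, x^4}.
Place the vectors as rows of a 3×5 matrix and reduce to echelon form.
The reduction yields 1 nonzero row, so the rank is 1.
Since rank 1 < 3, the set is linearly dependent.
Indeed w₁ + w₂ = 0.

linearly dependent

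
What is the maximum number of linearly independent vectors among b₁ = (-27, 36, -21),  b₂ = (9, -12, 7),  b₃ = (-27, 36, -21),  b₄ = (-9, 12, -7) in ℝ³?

Form the matrix with b₁, b₂, b₃, b₄ as columns and reduce.
Exactly 1 pivot survives; hence the rank is 1.
(With 4 elements in a 3-dimensional space the rank is at most 3.)

1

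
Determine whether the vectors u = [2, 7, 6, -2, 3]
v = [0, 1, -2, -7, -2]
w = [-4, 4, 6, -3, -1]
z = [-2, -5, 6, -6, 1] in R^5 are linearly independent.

linearly independent

Place the vectors as rows of a 4×5 matrix and reduce to echelon form.
The reduction yields 4 nonzero rows, so the rank is 4.
Since rank = 4 (the number of vectors), the set is linearly independent.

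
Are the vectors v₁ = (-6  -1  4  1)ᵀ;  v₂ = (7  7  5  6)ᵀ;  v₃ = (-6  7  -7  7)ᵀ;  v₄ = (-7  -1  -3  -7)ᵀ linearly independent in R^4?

Place the vectors as rows of a 4×4 matrix and reduce to echelon form.
The reduction yields 4 nonzero rows, so the rank is 4.
Since rank = 4 (the number of vectors), the set is linearly independent.

linearly independent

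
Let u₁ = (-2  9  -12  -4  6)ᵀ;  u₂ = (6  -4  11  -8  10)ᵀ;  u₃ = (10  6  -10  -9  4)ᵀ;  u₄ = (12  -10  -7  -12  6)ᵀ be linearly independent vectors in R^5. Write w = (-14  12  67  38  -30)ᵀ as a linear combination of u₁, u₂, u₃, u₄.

Solve the system with u₁, u₂, u₃, u₄ as columns and w as the right-hand side.
Row-reducing the augmented matrix gives the unique coefficients (c₁, …, c₄) = (-4, 1, 2, -4).

w = -4u₁ + u₂ + 2u₃ - 4u₄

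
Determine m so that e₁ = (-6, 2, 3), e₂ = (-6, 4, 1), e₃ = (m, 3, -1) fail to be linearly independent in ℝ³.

m = -12/5

The vectors are dependent exactly when the determinant of the matrix with rows e₁, e₂, e₃ vanishes.
The determinant works out to -10*m - 24.
Setting this to zero gives m = -12/5.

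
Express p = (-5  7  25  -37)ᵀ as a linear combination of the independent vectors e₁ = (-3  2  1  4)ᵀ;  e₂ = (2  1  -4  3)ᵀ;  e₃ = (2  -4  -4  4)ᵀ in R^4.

Set up the augmented matrix [e₁ | e₂ | e₃ | p] and row-reduce.
Row-reducing the augmented matrix gives the unique coefficients (a₁, a₂, a₃) = (-3, -3, -4).

p = -3e₁ - 3e₂ - 4e₃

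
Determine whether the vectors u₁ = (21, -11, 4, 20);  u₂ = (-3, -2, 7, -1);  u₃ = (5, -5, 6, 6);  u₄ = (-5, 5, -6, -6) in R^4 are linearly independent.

linearly dependent

Place the vectors as rows of a 4×4 matrix and reduce to echelon form.
The reduction yields 2 nonzero rows, so the rank is 2.
Since rank 2 < 4, the set is linearly dependent.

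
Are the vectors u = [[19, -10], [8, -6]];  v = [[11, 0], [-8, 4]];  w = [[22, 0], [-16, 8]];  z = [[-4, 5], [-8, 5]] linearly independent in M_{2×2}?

linearly dependent

Take coordinates with respect to the standard basis {E₁₁, E₁₂, E₂₁, E₂₂}.
One vector is a scalar multiple of another, so the set is dependent.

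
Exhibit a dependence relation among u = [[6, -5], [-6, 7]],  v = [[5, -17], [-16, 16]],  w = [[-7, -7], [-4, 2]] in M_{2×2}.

Write each element as a vector in ℝ⁴ using {E₁₁, E₁₂, E₂₁, E₂₂}.
Write the vectors as columns of a matrix and find a nonzero vector in its null space.
One solution (up to scaling) is (2, -1, 1).

2u - v + w = 0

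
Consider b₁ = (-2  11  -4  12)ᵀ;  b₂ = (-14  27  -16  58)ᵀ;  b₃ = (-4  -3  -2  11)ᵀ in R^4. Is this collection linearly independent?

Place the vectors as rows of a 3×4 matrix and reduce to echelon form.
The reduction yields 2 nonzero rows, so the rank is 2.
Since rank 2 < 3, the set is linearly dependent.
Indeed 3b₁ - b₂ + 2b₃ = 0.

linearly dependent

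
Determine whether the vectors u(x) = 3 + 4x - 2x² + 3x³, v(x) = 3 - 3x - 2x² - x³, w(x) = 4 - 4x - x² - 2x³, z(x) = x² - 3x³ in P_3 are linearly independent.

linearly independent

Take coordinates with respect to the standard basis {1, x, …, x³}.
The matrix [u|v|w|z] has determinant 91.
A nonzero determinant means the columns are linearly independent.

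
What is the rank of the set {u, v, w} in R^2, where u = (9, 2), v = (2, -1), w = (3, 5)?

rank 2

Put the 2×3 matrix [u|v|w] into echelon form.
There are 2 pivot columns, so rank = 2.
(With 3 elements in a 2-dimensional space the rank is at most 2.)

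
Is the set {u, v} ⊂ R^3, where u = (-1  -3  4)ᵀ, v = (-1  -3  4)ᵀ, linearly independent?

Place the vectors as rows of a 2×3 matrix and reduce to echelon form.
The reduction yields 1 nonzero row, so the rank is 1.
Since rank 1 < 2, the set is linearly dependent.
Indeed u - v = 0.

linearly dependent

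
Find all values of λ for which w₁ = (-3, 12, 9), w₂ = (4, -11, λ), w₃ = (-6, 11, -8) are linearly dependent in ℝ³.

λ = -2

Dependence holds iff the 3×3 matrix [w₁ w₂ w₃] is singular.
Cofactor expansion gives det = -39*λ - 78.
Setting this to zero gives λ = -2.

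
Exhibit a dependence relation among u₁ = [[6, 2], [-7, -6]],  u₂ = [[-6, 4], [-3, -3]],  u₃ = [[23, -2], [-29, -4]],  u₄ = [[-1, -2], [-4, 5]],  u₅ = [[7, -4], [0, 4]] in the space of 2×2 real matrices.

Write each element as a vector in ℝ⁴ using {E₁₁, E₁₂, E₂₁, E₂₂}.
Set up α₁u₁ + … + α₅u₅ = 0 and solve the homogeneous system.
One solution (up to scaling) is (3, 0, -1, 2, 1).

3u₁ - u₃ + 2u₄ + u₅ = 0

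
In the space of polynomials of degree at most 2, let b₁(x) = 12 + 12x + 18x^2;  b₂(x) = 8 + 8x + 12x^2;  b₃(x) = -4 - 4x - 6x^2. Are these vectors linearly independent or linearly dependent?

linearly dependent

Write each element as a coordinate vector in ℝ³ using {1, x, x^2}.
One vector is a scalar multiple of another, so the set is dependent.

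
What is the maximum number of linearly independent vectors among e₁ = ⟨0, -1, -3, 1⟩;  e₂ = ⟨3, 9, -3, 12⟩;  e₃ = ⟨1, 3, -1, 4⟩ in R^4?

Put the 4×3 matrix [e₁|e₂|e₃] into echelon form.
Reduction leaves 2 leading entries, giving rank 2.

2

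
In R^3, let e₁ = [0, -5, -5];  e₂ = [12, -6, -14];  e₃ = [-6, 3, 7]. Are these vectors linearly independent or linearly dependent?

One vector is a scalar multiple of another, so the set is dependent.

linearly dependent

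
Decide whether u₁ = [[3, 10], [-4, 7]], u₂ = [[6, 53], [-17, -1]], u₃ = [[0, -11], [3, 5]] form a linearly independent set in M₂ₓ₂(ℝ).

Write each element as a coordinate vector in ℝ⁴ using {E₁₁, E₁₂, E₂₁, E₂₂}.
Row-reduce the matrix whose columns are u₁, u₂, u₃.
The reduction yields 2 nonzero rows, so the rank is 2.
Since rank 2 < 3, the set is linearly dependent.

linearly dependent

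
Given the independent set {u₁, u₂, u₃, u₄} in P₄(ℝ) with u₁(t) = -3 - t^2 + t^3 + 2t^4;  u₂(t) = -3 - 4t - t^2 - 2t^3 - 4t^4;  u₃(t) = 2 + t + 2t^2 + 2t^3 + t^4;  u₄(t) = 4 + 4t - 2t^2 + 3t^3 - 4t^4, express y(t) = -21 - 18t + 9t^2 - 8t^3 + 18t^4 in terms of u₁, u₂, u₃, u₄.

y = 2u₁ + u₂ + 2u₃ - 4u₄

Take coordinate vectors relative to {1, t, …, t^4}.
Set up the augmented matrix [u₁ | u₂ | u₃ | u₄ | y] and row-reduce.
Back-substitution yields (α₁, …, α₄) = (2, 1, 2, -4).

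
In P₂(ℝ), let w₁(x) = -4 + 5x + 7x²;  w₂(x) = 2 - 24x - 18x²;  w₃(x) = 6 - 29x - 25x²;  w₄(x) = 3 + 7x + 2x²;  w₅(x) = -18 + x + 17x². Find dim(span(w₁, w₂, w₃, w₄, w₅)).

dim = 2

Use coordinates relative to {1, x, x²}.
Apply Gaussian elimination to the matrix whose rows are w₁, w₂, w₃, w₄, w₅.
Exactly 2 pivots survive; hence the rank is 2.
(With 5 elements in a 3-dimensional space the rank is at most 3.)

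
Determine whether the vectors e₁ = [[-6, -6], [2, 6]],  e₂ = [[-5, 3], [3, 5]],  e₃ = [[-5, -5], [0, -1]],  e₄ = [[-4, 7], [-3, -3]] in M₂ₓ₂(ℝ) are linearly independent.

linearly independent

Take coordinates with respect to the standard basis {E₁₁, E₁₂, E₂₁, E₂₂}.
The matrix [e₁|e₂|e₃|e₄] has determinant 1216.
A nonzero determinant means the columns are linearly independent.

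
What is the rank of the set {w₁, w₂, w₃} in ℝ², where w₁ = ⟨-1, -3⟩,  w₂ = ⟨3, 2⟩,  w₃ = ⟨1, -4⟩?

2

Put the 2×3 matrix [w₁|w₂|w₃] into echelon form.
There are 2 pivot columns, so rank = 2.
(With 3 elements in a 2-dimensional space the rank is at most 2.)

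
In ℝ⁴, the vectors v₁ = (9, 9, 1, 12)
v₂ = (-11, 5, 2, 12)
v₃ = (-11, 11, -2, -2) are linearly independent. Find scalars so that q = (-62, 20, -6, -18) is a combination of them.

q = -2v₁ + v₂ + 3v₃

Since v₁, v₂, v₃ are independent, the coefficients expressing q are uniquely determined by a linear system.
The system has the unique solution (a₁, a₂, a₃) = (-2, 1, 3).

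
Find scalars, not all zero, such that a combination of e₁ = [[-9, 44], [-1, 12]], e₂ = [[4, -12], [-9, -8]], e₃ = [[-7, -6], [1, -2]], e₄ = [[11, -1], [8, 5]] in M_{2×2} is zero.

e₁ + 2e₂ + 3e₃ + 2e₄ = 0

Take coordinates with respect to {E₁₁, E₁₂, E₂₁, E₂₂}.
Set up α₁e₁ + … + α₄e₄ = 0 and solve the homogeneous system.
The free variable yields coefficients (1, 2, 3, 2) (any nonzero multiple also works).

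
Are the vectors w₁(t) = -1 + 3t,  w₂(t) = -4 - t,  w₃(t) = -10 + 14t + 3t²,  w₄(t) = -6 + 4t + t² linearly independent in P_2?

linearly dependent

Write each element as a coordinate vector in ℝ³ using {1, t, t²}.
There are 4 vectors in a 3-dimensional space, so they cannot be linearly independent.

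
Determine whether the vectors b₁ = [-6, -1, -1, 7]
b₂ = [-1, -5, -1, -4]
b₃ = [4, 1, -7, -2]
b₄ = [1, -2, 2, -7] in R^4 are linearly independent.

Form the 4×4 matrix with these as columns; its determinant is 640.
A nonzero determinant means the columns are linearly independent.

linearly independent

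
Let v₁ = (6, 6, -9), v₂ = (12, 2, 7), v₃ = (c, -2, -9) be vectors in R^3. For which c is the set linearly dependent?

The set is linearly dependent precisely when det[v₁; v₂; v₃] = 0.
The determinant works out to 60*c + 840.
This vanishes exactly when c = -14.

c = -14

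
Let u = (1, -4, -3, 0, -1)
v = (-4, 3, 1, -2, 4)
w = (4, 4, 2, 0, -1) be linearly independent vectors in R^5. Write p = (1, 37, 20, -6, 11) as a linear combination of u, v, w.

Solve the system with u, v, w as columns and p as the right-hand side.
The system has the unique solution (α₁, α₂, α₃) = (-3, 3, 4).

p = -3u + 3v + 4w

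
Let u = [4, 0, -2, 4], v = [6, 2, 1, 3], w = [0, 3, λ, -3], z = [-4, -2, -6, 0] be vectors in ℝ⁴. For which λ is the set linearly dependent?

The set is linearly dependent precisely when det[u; v; w; z] = 0.
Expanding, det = 8*λ.
Solving 8*λ = 0 yields λ = 0.

λ = 0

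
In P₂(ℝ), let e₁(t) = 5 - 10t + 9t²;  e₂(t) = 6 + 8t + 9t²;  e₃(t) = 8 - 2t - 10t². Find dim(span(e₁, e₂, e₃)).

Use coordinates relative to {1, t, t²}.
Form the matrix with e₁, e₂, e₃ as columns and reduce.
Reduction leaves 3 leading entries, giving rank 3.

dim = 3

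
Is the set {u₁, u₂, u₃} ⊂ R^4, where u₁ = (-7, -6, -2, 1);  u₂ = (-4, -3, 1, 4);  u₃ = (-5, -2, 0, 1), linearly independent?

linearly independent

Row-reduce the matrix whose columns are u₁, u₂, u₃.
The reduction yields 3 nonzero rows, so the rank is 3.
Since rank = 3 (the number of vectors), the set is linearly independent.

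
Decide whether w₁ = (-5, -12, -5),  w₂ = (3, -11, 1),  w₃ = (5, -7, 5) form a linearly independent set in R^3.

Place the vectors as rows of a 3×3 matrix and reduce to echelon form.
The reduction yields 3 nonzero rows, so the rank is 3.
Since rank = 3 (the number of vectors), the set is linearly independent.

linearly independent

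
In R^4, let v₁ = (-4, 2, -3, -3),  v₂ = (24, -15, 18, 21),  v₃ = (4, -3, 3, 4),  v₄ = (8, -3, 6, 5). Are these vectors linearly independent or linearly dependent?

The matrix [v₁|v₂|v₃|v₄] has determinant 0.
A zero determinant means the columns are linearly dependent.
Indeed 3v₁ + v₂ - 3v₃ = 0.

linearly dependent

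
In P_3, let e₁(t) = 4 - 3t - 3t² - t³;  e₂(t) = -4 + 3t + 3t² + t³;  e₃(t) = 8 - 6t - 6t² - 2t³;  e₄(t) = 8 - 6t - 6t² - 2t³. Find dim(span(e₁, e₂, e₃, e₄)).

Use coordinates relative to {1, t, …, t³}.
Put the 4×4 matrix [e₁|e₂|e₃|e₄] into echelon form.
Exactly 1 pivot survives; hence the rank is 1.

1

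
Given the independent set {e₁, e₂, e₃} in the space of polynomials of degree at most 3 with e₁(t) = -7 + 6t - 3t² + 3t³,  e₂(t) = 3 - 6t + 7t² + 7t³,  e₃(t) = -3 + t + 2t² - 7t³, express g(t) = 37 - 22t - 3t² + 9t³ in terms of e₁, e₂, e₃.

Identify each element with its coordinate vector in ℝ⁴ via {1, t, …, t³}.
Set up the augmented matrix [e₁ | e₂ | e₃ | g] and row-reduce.
Back-substitution yields (c₁, c₂, c₃) = (-4, -1, -4).

g = -4e₁ - e₂ - 4e₃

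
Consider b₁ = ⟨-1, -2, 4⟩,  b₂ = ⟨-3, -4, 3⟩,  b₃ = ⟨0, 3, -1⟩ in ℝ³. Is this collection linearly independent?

linearly independent

Form the 3×3 matrix with these as columns; its determinant is -25.
A nonzero determinant means the columns are linearly independent.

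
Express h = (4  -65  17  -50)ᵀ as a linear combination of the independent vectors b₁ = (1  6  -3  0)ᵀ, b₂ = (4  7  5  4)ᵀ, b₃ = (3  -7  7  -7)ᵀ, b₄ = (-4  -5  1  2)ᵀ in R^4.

h = -4b₁ - 4b₂ + 4b₃ - 3b₄

Solve the system with b₁, b₂, b₃, b₄ as columns and h as the right-hand side.
Back-substitution yields (c₁, …, c₄) = (-4, -4, 4, -3).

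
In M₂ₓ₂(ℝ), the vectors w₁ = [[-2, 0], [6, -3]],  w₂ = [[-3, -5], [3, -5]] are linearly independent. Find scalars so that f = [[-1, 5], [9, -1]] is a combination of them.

f = 2w₁ - w₂

Work in coordinates with respect to the standard basis {E₁₁, E₁₂, E₂₁, E₂₂}.
Since w₁, w₂ are independent, the coefficients expressing f are uniquely determined by a linear system.
Row-reducing the augmented matrix gives the unique coefficients (a₁, a₂) = (2, -1).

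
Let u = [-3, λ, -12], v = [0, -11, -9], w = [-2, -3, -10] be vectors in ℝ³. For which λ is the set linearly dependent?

The vectors are dependent exactly when the determinant of the matrix with rows u, v, w vanishes.
Cofactor expansion gives det = 18*λ + 15.
This vanishes exactly when λ = -5/6.

λ = -5/6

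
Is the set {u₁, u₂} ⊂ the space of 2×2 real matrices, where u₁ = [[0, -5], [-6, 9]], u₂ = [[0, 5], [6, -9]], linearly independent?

linearly dependent

Write each element as a coordinate vector in ℝ⁴ using {E₁₁, E₁₂, E₂₁, E₂₂}.
Place the vectors as rows of a 2×4 matrix and reduce to echelon form.
The reduction yields 1 nonzero row, so the rank is 1.
Since rank 1 < 2, the set is linearly dependent.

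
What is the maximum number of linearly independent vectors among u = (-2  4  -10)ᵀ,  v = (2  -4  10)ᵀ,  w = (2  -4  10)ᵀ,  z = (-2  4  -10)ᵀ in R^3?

Row-reduce the 4×3 matrix with these as rows.
Reduction leaves 1 leading entry, giving rank 1.
(With 4 elements in a 3-dimensional space the rank is at most 3.)

1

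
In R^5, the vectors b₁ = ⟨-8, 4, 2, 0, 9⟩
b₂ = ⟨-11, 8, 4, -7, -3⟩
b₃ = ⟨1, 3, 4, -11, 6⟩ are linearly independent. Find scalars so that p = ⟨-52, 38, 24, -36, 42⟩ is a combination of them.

p = 4b₁ + 2b₂ + 2b₃

Write p = α₁b₁ + … + α₃b₃ and equate components.
Back-substitution yields (α₁, α₂, α₃) = (4, 2, 2).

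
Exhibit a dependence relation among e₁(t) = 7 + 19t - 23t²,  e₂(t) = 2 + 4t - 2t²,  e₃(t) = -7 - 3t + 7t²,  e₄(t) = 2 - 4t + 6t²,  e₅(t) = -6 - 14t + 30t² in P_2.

e₁ - 2e₂ + e₃ + 2e₄ = 0

Pass to coordinate vectors relative to the basis {1, t, t²}.
Row-reduce the matrix with e₁, e₂, e₃, e₄, e₅ as columns; the null space gives the coefficients.
A generator of the null space is (1, -2, 1, 2, 0).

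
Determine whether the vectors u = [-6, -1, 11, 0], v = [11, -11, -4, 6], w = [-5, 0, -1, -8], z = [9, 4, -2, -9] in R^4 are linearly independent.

Place the vectors as rows of a 4×4 matrix and reduce to echelon form.
The reduction yields 4 nonzero rows, so the rank is 4.
Since rank = 4 (the number of vectors), the set is linearly independent.

linearly independent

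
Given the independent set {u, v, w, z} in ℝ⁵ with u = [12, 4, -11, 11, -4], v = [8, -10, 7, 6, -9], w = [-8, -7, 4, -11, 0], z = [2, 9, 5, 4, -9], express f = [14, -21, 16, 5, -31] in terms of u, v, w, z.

f = u + 2v + 2w + z

Solve the system with u, v, w, z as columns and f as the right-hand side.
Row-reducing the augmented matrix gives the unique coefficients (c₁, …, c₄) = (1, 2, 2, 1).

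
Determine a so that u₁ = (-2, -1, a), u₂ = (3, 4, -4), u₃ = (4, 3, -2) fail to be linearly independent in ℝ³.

a = 2/7

The set is linearly dependent precisely when det[u₁; u₂; u₃] = 0.
The determinant works out to 2 - 7*a.
Setting this to zero gives a = 2/7.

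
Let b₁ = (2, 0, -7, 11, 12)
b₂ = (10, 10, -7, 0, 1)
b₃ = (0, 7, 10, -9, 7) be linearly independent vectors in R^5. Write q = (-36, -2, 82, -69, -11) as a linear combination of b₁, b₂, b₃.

q = -3b₁ - 3b₂ + 4b₃

Solve the system with b₁, b₂, b₃ as columns and q as the right-hand side.
Back-substitution yields (a₁, a₂, a₃) = (-3, -3, 4).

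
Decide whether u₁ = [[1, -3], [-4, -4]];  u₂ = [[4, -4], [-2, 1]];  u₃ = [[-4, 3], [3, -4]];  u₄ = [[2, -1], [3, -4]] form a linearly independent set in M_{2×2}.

Write each element as a coordinate vector in ℝ⁴ using {E₁₁, E₁₂, E₂₁, E₂₂}.
The matrix [u₁|u₂|u₃|u₄] has determinant -130.
A nonzero determinant means the columns are linearly independent.

linearly independent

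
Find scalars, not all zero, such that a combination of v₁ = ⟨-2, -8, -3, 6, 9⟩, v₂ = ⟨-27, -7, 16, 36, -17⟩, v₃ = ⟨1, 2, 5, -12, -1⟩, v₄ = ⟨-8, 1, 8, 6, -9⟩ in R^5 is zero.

Row-reduce the matrix with v₁, v₂, v₃, v₄ as columns; the null space gives the coefficients.
One solution (up to scaling) is (1, -1, -1, 3).

v₁ - v₂ - v₃ + 3v₄ = 0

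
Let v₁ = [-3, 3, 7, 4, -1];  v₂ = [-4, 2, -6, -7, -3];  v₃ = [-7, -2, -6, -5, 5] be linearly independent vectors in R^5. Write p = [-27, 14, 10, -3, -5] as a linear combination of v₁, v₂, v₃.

Since v₁, v₂, v₃ are independent, the coefficients expressing p are uniquely determined by a linear system.
Back-substitution yields (c₁, c₂, c₃) = (4, 2, 1).

p = 4v₁ + 2v₂ + v₃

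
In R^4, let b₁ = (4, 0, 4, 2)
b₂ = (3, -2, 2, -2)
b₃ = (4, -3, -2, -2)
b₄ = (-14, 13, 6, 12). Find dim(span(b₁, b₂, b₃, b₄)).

3

Form the matrix with b₁, b₂, b₃, b₄ as columns and reduce.
Reduction leaves 3 leading entries, giving rank 3.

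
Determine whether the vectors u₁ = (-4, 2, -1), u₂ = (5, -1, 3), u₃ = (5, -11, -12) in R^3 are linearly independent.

Place the vectors as rows of a 3×3 matrix and reduce to echelon form.
The reduction yields 3 nonzero rows, so the rank is 3.
Since rank = 3 (the number of vectors), the set is linearly independent.

linearly independent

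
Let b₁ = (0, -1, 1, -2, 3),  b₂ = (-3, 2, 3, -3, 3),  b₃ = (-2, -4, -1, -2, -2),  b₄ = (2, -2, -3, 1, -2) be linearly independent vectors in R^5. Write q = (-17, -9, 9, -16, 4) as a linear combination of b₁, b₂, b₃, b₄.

Set up the augmented matrix [b₁ | b₂ | b₃ | b₄ | q] and row-reduce.
The system has the unique solution (α₁, …, α₄) = (1, 1, 4, -3).

q = b₁ + b₂ + 4b₃ - 3b₄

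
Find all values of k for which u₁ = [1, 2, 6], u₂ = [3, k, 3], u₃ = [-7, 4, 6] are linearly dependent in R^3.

Place the vectors as rows of a 3×3 matrix; dependence ⇔ determinant zero.
Cofactor expansion gives det = 48*k - 18.
Setting this to zero gives k = 3/8.

k = 3/8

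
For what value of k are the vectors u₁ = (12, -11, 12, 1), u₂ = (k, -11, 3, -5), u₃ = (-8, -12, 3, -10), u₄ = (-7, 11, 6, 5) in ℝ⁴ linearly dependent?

The set is linearly dependent precisely when det[u₁; u₂; u₃; u₄] = 0.
The determinant works out to 1530*k - 3672.
Solving 1530*k - 3672 = 0 yields k = 12/5.

k = 12/5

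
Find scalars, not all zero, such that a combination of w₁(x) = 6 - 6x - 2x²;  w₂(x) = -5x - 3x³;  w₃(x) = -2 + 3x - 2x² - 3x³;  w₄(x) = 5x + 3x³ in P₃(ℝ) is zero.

w₂ + w₄ = 0

Write each element as a vector in ℝ⁴ using {1, x, …, x³}.
Write the vectors as columns of a matrix and find a nonzero vector in its null space.
A generator of the null space is (0, 1, 0, 1).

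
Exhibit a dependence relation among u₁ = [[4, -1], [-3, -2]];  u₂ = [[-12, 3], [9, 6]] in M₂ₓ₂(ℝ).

Pass to coordinate vectors relative to the basis {E₁₁, E₁₂, E₂₁, E₂₂}.
Set up α₁u₁ + α₂u₂ = 0 and solve the homogeneous system.
A generator of the null space is (3, 1).

3u₁ + u₂ = 0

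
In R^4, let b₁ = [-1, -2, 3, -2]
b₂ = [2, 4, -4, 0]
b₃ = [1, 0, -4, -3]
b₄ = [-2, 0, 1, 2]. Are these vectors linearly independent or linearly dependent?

The matrix [b₁|b₂|b₃|b₄] has determinant 72.
A nonzero determinant means the columns are linearly independent.

linearly independent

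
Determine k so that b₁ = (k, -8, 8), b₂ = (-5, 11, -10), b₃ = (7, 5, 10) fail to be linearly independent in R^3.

k = 41/10

Place the vectors as rows of a 3×3 matrix; dependence ⇔ determinant zero.
Cofactor expansion gives det = 160*k - 656.
Setting this to zero gives k = 41/10.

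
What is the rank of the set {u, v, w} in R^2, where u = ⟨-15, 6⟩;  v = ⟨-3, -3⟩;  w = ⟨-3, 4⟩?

Row-reduce the 3×2 matrix with these as rows.
Exactly 2 pivots survive; hence the rank is 2.
(With 3 elements in a 2-dimensional space the rank is at most 2.)

rank 2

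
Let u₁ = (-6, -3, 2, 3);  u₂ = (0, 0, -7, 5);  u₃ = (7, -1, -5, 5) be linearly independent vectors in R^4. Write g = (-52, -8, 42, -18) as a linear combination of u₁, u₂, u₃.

g = 4u₁ - 2u₂ - 4u₃

Write g = α₁u₁ + … + α₃u₃ and equate components.
Row-reducing the augmented matrix gives the unique coefficients (α₁, α₂, α₃) = (4, -2, -4).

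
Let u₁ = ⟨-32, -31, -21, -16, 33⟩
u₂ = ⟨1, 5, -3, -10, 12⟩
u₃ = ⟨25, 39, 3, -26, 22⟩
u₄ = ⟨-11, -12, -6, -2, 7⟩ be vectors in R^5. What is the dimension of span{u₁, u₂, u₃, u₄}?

Put the 5×4 matrix [u₁|u₂|u₃|u₄] into echelon form.
Reduction leaves 2 leading entries, giving rank 2.

2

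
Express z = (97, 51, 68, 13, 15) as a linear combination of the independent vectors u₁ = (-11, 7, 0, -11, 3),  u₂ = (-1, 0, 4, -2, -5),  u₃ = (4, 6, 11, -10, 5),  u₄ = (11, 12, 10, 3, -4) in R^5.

z = -3u₁ - 4u₂ + 4u₃ + 4u₄

Solve the system with u₁, u₂, u₃, u₄ as columns and z as the right-hand side.
Row-reducing the augmented matrix gives the unique coefficients (α₁, …, α₄) = (-3, -4, 4, 4).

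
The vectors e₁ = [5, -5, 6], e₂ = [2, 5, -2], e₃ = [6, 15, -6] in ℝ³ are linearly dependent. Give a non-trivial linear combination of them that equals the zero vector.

3e₂ - e₃ = 0

Row-reduce the matrix with e₁, e₂, e₃ as columns; the null space gives the coefficients.
The free variable yields coefficients (0, 3, -1) (any nonzero multiple also works).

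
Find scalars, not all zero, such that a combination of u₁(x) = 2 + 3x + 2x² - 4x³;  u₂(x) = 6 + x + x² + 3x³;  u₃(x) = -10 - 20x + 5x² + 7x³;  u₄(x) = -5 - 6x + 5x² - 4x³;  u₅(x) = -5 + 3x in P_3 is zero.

Take coordinates with respect to {1, x, …, x³}.
Solve the homogeneous system with u₁, u₂, u₃, u₄, u₅ as columns by row-reducing the coefficient matrix.
The free variable yields coefficients (3, -1, 1, -2, 0) (any nonzero multiple also works).

3u₁ - u₂ + u₃ - 2u₄ = 0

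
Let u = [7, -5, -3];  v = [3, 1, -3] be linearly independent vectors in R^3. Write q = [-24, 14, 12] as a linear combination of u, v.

q = -3u - v

Since u, v are independent, the coefficients expressing q are uniquely determined by a linear system.
The system has the unique solution (α₁, α₂) = (-3, -1).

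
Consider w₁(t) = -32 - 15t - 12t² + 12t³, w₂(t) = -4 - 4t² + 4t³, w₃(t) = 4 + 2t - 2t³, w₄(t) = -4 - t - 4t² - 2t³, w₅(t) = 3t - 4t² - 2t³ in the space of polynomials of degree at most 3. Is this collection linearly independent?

Write each element as a coordinate vector in ℝ⁴ using {1, t, …, t³}.
There are 5 vectors in a 4-dimensional space, so they cannot be linearly independent.

linearly dependent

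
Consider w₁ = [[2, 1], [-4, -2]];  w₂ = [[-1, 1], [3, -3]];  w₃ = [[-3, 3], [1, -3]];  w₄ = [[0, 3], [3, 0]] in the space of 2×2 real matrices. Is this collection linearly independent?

Write each element as a coordinate vector in ℝ⁴ using {E₁₁, E₁₂, E₂₁, E₂₂}.
Row-reduce the matrix whose columns are w₁, w₂, w₃, w₄.
The reduction yields 4 nonzero rows, so the rank is 4.
Since rank = 4 (the number of vectors), the set is linearly independent.

linearly independent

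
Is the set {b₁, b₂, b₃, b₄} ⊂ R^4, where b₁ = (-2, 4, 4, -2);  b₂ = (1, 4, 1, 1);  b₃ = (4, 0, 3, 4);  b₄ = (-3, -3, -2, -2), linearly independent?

linearly independent

The matrix [b₁|b₂|b₃|b₄] has determinant -84.
A nonzero determinant means the columns are linearly independent.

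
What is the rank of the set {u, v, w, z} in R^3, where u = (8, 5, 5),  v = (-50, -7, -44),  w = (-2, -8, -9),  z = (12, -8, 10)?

Put the 3×4 matrix [u|v|w|z] into echelon form.
The echelon form has 3 nonzero rows, so the rank is 3.
(With 4 elements in a 3-dimensional space the rank is at most 3.)

rank 3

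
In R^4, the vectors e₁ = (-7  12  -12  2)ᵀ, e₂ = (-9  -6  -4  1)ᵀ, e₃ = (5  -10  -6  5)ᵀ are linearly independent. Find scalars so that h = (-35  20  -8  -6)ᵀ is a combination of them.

h = e₁ + 2e₂ - 2e₃

Set up the augmented matrix [e₁ | e₂ | e₃ | h] and row-reduce.
The system has the unique solution (c₁, c₂, c₃) = (1, 2, -2).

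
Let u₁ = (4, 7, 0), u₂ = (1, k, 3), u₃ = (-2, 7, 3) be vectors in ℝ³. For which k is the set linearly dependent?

The set is linearly dependent precisely when det[u₁; u₂; u₃] = 0.
The determinant works out to 12*k - 147.
This vanishes exactly when k = 49/4.

k = 49/4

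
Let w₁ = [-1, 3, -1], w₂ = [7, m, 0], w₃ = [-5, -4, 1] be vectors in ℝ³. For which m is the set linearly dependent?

m = 7/6

Place the vectors as rows of a 3×3 matrix; dependence ⇔ determinant zero.
The determinant works out to 7 - 6*m.
This vanishes exactly when m = 7/6.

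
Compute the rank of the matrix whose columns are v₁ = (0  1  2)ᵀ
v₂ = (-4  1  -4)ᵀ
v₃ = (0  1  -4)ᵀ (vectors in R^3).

3

Row-reduce the 3×3 matrix with these as rows.
The echelon form has 3 nonzero rows, so the rank is 3.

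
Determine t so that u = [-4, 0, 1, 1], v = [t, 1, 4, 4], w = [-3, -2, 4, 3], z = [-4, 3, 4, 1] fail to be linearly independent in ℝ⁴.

t = -19

The set is linearly dependent precisely when det[u; v; w; z] = 0.
Cofactor expansion gives det = 9*t + 171.
Setting this to zero gives t = -19.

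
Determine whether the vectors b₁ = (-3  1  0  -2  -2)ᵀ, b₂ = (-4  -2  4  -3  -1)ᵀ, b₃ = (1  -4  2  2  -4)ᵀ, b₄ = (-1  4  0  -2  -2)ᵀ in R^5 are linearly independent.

Row-reduce the matrix whose columns are b₁, b₂, b₃, b₄.
The reduction yields 4 nonzero rows, so the rank is 4.
Since rank = 4 (the number of vectors), the set is linearly independent.

linearly independent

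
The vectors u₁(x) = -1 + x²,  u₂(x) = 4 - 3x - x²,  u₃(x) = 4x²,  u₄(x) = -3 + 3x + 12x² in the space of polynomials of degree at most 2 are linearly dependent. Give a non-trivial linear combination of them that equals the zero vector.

Pass to coordinate vectors relative to the basis {1, x, x²}.
Solve the homogeneous system with u₁, u₂, u₃, u₄ as columns by row-reducing the coefficient matrix.
A generator of the null space is (1, 1, -3, 1).

u₁ + u₂ - 3u₃ + u₄ = 0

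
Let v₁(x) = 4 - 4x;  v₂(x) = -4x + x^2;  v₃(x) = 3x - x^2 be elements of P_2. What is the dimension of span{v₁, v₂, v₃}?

Use coordinates relative to {1, x, x^2}.
Put the 3×3 matrix [v₁|v₂|v₃] into echelon form.
There are 3 pivot columns, so rank = 3.

dim = 3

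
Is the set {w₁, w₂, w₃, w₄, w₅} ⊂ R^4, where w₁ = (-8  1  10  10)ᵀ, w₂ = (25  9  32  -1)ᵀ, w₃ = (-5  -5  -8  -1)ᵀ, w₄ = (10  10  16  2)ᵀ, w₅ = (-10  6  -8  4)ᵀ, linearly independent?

linearly dependent

There are 5 vectors in a 4-dimensional space, so they cannot be linearly independent.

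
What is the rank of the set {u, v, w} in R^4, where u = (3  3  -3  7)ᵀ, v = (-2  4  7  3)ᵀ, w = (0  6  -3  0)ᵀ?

Put the 4×3 matrix [u|v|w] into echelon form.
Reduction leaves 3 leading entries, giving rank 3.

rank 3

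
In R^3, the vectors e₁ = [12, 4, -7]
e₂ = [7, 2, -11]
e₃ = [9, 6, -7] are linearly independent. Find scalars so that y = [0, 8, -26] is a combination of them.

Write y = α₁e₁ + … + α₃e₃ and equate components.
The system has the unique solution (α₁, α₂, α₃) = (-4, 3, 3).

y = -4e₁ + 3e₂ + 3e₃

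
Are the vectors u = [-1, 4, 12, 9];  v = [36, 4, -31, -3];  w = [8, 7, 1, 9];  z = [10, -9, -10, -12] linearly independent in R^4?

linearly dependent

The matrix [u|v|w|z] has determinant 0.
A zero determinant means the columns are linearly dependent.
Indeed 2u + v - 3w - z = 0.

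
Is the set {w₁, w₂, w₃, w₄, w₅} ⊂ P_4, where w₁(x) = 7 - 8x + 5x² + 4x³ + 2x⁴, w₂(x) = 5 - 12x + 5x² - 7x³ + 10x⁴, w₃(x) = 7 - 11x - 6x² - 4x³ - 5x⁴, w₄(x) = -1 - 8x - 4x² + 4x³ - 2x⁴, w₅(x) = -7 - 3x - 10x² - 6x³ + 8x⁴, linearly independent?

Write each element as a coordinate vector in ℝ⁵ using {1, x, …, x⁴}.
The matrix [w₁|w₂|w₃|w₄|w₅] has determinant 103393.
A nonzero determinant means the columns are linearly independent.

linearly independent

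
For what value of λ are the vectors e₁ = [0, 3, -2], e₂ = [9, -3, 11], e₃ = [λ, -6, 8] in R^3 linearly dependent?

The vectors are dependent exactly when the determinant of the matrix with rows e₁, e₂, e₃ vanishes.
Cofactor expansion gives det = 27*λ - 108.
Setting this to zero gives λ = 4.

λ = 4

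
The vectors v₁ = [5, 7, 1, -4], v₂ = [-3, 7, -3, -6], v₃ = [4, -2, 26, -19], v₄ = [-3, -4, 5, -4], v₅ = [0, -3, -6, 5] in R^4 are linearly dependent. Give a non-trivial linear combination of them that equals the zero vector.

2v₁ - v₂ - v₃ + 3v₄ - v₅ = 0

Solve the homogeneous system with v₁, v₂, v₃, v₄, v₅ as columns by row-reducing the coefficient matrix.
A generator of the null space is (2, -1, -1, 3, -1).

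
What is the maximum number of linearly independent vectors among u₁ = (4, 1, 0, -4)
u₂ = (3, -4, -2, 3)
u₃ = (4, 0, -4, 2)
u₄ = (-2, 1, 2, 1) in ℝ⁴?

Put the 4×4 matrix [u₁|u₂|u₃|u₄] into echelon form.
Exactly 4 pivots survive; hence the rank is 4.

4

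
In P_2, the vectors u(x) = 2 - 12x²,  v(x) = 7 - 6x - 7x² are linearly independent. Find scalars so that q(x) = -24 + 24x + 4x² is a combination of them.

q = 2u - 4v

Identify each element with its coordinate vector in ℝ³ via {1, x, x²}.
Since u, v are independent, the coefficients expressing q are uniquely determined by a linear system.
The system has the unique solution (a₁, a₂) = (2, -4).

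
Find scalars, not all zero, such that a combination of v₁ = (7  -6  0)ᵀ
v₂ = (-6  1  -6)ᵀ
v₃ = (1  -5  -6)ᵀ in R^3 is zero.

v₁ + v₂ - v₃ = 0

Solve the homogeneous system with v₁, v₂, v₃ as columns by row-reducing the coefficient matrix.
A generator of the null space is (1, 1, -1).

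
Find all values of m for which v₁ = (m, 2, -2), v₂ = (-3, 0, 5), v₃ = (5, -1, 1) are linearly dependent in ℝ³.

The set is linearly dependent precisely when det[v₁; v₂; v₃] = 0.
The determinant works out to 5*m + 50.
Solving 5*m + 50 = 0 yields m = -10.

m = -10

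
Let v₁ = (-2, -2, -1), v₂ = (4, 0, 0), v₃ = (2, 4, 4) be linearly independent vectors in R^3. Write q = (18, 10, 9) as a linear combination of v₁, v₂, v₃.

q = -v₁ + 3v₂ + 2v₃

Write q = a₁v₁ + … + a₃v₃ and equate components.
Row-reducing the augmented matrix gives the unique coefficients (a₁, a₂, a₃) = (-1, 3, 2).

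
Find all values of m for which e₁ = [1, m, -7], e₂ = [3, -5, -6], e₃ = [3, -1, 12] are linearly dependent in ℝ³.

m = -25/9

Dependence holds iff the 3×3 matrix [e₁ e₂ e₃] is singular.
The determinant works out to -54*m - 150.
Solving -54*m - 150 = 0 yields m = -25/9.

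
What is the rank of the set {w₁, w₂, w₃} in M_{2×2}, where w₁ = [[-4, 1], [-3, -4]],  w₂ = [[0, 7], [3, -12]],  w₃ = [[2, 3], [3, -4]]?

Use coordinates relative to {E₁₁, E₁₂, E₂₁, E₂₂}.
Apply Gaussian elimination to the matrix whose rows are w₁, w₂, w₃.
Reduction leaves 2 leading entries, giving rank 2.

2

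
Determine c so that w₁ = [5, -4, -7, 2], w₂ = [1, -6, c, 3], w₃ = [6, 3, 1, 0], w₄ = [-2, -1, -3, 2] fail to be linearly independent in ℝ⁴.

c = -9

The vectors are dependent exactly when the determinant of the matrix with rows w₁, w₂, w₃, w₄ vanishes.
Cofactor expansion gives det = -78*c - 702.
Solving -78*c - 702 = 0 yields c = -9.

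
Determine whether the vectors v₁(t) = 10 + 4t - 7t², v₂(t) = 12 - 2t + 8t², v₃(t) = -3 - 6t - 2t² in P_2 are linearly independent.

linearly independent

Write each element as a coordinate vector in ℝ³ using {1, t, t²}.
Form the 3×3 matrix with these as columns; its determinant is 1066.
A nonzero determinant means the columns are linearly independent.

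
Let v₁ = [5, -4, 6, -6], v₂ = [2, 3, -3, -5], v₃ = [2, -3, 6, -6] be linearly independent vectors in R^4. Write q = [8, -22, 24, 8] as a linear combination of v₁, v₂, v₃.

Solve the system with v₁, v₂, v₃ as columns and q as the right-hand side.
The system has the unique solution (a₁, a₂, a₃) = (4, -4, -2).

q = 4v₁ - 4v₂ - 2v₃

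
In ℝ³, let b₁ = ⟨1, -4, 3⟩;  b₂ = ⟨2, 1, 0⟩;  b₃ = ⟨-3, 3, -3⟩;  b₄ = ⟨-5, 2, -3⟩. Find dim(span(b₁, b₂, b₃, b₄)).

Put the 3×4 matrix [b₁|b₂|b₃|b₄] into echelon form.
The echelon form has 2 nonzero rows, so the rank is 2.
(With 4 elements in a 3-dimensional space the rank is at most 3.)

2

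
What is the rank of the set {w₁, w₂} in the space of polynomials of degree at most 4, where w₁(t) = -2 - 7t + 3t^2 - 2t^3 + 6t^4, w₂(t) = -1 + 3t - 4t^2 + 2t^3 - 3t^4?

Represent each element by its coordinate vector in ℝ⁵.
Put the 5×2 matrix [w₁|w₂] into echelon form.
There are 2 pivot columns, so rank = 2.

rank 2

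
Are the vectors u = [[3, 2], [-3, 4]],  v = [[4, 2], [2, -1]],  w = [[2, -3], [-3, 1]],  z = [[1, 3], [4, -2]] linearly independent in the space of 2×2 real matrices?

Take coordinates with respect to the standard basis {E₁₁, E₁₂, E₂₁, E₂₂}.
Form the 4×4 matrix with these as columns; its determinant is 14.
A nonzero determinant means the columns are linearly independent.

linearly independent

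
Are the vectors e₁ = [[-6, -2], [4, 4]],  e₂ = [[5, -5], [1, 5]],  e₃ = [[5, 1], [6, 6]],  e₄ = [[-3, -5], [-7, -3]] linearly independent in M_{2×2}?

Write each element as a coordinate vector in ℝ⁴ using {E₁₁, E₁₂, E₂₁, E₂₂}.
Form the 4×4 matrix with these as columns; its determinant is 384.
A nonzero determinant means the columns are linearly independent.

linearly independent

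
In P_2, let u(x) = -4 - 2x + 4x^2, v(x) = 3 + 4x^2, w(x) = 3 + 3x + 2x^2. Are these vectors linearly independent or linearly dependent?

Write each element as a coordinate vector in ℝ³ using {1, x, x^2}.
The matrix [u|v|w] has determinant 72.
A nonzero determinant means the columns are linearly independent.

linearly independent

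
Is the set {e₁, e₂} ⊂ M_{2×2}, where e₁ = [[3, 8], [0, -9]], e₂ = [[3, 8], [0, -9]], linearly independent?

linearly dependent

Write each element as a coordinate vector in ℝ⁴ using {E₁₁, E₁₂, E₂₁, E₂₂}.
Two of the vectors are equal, giving an immediate dependence.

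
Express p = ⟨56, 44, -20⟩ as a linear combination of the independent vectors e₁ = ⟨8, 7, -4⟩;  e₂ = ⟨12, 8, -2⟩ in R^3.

p = 4e₁ + 2e₂

Write p = c₁e₁ + c₂e₂ and equate components.
Back-substitution yields (c₁, c₂) = (4, 2).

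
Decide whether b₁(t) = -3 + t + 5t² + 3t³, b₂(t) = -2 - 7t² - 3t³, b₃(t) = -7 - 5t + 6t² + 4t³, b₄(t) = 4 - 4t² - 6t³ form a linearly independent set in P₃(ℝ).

linearly independent

Write each element as a coordinate vector in ℝ⁴ using {1, t, …, t³}.
Place the vectors as rows of a 4×4 matrix and reduce to echelon form.
The reduction yields 4 nonzero rows, so the rank is 4.
Since rank = 4 (the number of vectors), the set is linearly independent.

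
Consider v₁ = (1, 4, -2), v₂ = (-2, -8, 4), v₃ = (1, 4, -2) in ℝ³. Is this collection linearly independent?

Form the 3×3 matrix with these as columns; its determinant is 0.
A zero determinant means the columns are linearly dependent.
Indeed 2v₁ + v₂ = 0.

linearly dependent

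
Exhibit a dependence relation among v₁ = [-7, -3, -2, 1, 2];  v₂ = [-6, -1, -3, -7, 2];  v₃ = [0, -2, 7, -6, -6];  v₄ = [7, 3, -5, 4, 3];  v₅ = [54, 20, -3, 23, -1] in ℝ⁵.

3v₁ + 2v₂ - 3v₄ + v₅ = 0

Set up α₁v₁ + … + α₅v₅ = 0 and solve the homogeneous system.
A generator of the null space is (3, 2, 0, -3, 1).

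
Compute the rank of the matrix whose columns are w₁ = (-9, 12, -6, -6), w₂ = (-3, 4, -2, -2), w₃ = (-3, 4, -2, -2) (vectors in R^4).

Apply Gaussian elimination to the matrix whose rows are w₁, w₂, w₃.
There is 1 pivot column, so rank = 1.

rank 1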